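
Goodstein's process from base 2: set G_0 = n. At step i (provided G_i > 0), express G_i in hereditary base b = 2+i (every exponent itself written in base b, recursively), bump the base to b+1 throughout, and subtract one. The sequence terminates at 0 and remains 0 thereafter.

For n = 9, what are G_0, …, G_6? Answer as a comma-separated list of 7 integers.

i=0: 9 = 2^(2 + 1) + 1 (b=2); 2→3: 3^(3 + 1) + 1 = 82; 82−1 = 81
i=1: 81 = 3^(3 + 1) (b=3); 3→4: 4^(4 + 1) = 1024; 1024−1 = 1023
i=2: 1023 = 3·4^4 + 3·4^3 + 3·4^2 + 3·4 + 3 (b=4); 4→5: 3·5^5 + 3·5^3 + 3·5^2 + 3·5 + 3 = 9843; 9843−1 = 9842
i=3: 9842 = 3·5^5 + 3·5^3 + 3·5^2 + 3·5 + 2 (b=5); 5→6: 3·6^6 + 3·6^3 + 3·6^2 + 3·6 + 2 = 140744; 140744−1 = 140743
i=4: 140743 = 3·6^6 + 3·6^3 + 3·6^2 + 3·6 + 1 (b=6); 6→7: 3·7^7 + 3·7^3 + 3·7^2 + 3·7 + 1 = 2471827; 2471827−1 = 2471826
i=5: 2471826 = 3·7^7 + 3·7^3 + 3·7^2 + 3·7 (b=7); 7→8: 3·8^8 + 3·8^3 + 3·8^2 + 3·8 = 50333400; 50333400−1 = 50333399

9, 81, 1023, 9842, 140743, 2471826, 50333399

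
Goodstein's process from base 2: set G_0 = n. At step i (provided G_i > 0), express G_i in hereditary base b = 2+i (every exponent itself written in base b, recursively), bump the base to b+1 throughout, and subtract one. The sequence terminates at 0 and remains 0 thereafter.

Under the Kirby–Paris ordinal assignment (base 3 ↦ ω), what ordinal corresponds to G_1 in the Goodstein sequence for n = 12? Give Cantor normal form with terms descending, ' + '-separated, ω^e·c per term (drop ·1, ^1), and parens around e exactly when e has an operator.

G_0 = 12. HB_2(12) = 2^(2 + 1) + 2^2. Bump = 108. G_1 = 107.
G_1 = 107. HB_3(107) = 3^(3 + 1) + 2·3^2 + 2·3 + 2. Bump = 1066. G_2 = 1065.

ω^(ω + 1) + ω^2·2 + ω·2 + 2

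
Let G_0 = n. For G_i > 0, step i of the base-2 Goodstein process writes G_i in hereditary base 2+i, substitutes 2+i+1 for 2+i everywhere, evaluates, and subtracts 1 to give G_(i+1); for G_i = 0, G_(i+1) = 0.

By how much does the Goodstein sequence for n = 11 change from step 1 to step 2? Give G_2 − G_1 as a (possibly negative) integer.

943

G_0=11  [base 2] 2^(2 + 1) + 2 + 1  →[2↦3]→  3^(3 + 1) + 3 + 1 = 85  −1 ⇒ G_1=84
G_1=84  [base 3] 3^(3 + 1) + 3  →[3↦4]→  4^(4 + 1) + 4 = 1028  −1 ⇒ G_2=1027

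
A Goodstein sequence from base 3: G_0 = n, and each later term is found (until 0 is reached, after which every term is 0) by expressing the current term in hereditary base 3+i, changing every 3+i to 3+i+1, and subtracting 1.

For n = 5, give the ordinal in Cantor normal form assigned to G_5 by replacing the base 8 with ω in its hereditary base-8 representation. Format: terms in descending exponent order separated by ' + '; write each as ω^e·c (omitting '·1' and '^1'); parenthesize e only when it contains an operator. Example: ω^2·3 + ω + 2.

5 —HB3→ 3 + 2 —bump→ 4 + 2 = 6 —(−1)→ 5
5 —HB4→ 4 + 1 —bump→ 5 + 1 = 6 —(−1)→ 5
5 —HB5→ 5 —bump→ 6 = 6 —(−1)→ 5
5 —HB6→ 5 —bump→ 5 = 5 —(−1)→ 4
4 —HB7→ 4 —bump→ 4 = 4 —(−1)→ 3
3 —HB8→ 3 —bump→ 3 = 3 —(−1)→ 2

3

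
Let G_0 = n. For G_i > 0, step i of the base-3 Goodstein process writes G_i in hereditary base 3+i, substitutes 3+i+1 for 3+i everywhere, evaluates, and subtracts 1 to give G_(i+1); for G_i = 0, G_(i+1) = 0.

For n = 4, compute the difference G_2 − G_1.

0

G_0=4  [base 3] 3 + 1  →[3↦4]→  4 + 1 = 5  −1 ⇒ G_1=4
G_1=4  [base 4] 4  →[4↦5]→  5 = 5  −1 ⇒ G_2=4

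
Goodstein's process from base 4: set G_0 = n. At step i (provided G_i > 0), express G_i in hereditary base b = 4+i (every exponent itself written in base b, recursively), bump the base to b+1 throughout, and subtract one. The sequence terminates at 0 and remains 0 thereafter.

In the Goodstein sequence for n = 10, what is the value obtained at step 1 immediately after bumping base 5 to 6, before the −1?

(0) 10|_4 = 2·4 + 2 ↦ 2·5 + 2|_5 = 12 ⇒ 11
(1) 11|_5 = 2·5 + 1 ↦ 2·6 + 1|_6 = 13 ⇒ 12

13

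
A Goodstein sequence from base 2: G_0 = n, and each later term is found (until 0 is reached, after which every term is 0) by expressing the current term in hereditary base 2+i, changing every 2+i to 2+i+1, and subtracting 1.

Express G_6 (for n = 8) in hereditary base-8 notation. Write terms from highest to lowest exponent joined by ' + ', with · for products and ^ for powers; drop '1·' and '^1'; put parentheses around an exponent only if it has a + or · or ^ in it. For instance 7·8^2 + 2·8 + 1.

step 0: 8 = 2^(2 + 1); sub 3 for 2: 3^(3 + 1); = 81; G_1 = 81−1 = 80
step 1: 80 = 2·3^3 + 2·3^2 + 2·3 + 2; sub 4 for 3: 2·4^4 + 2·4^2 + 2·4 + 2; = 554; G_2 = 554−1 = 553
step 2: 553 = 2·4^4 + 2·4^2 + 2·4 + 1; sub 5 for 4: 2·5^5 + 2·5^2 + 2·5 + 1; = 6311; G_3 = 6311−1 = 6310
step 3: 6310 = 2·5^5 + 2·5^2 + 2·5; sub 6 for 5: 2·6^6 + 2·6^2 + 2·6; = 93396; G_4 = 93396−1 = 93395
step 4: 93395 = 2·6^6 + 2·6^2 + 6 + 5; sub 7 for 6: 2·7^7 + 2·7^2 + 7 + 5; = 1647196; G_5 = 1647196−1 = 1647195
step 5: 1647195 = 2·7^7 + 2·7^2 + 7 + 4; sub 8 for 7: 2·8^8 + 2·8^2 + 8 + 4; = 33554572; G_6 = 33554572−1 = 33554571

2·8^8 + 2·8^2 + 8 + 3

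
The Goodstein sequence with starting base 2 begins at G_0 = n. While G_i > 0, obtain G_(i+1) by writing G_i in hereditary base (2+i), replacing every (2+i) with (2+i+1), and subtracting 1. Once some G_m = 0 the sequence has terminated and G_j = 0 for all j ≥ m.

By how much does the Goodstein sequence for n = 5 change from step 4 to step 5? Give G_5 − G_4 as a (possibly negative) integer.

422

5 —HB2→ 2^2 + 1 —bump→ 3^3 + 1 = 28 —(−1)→ 27
27 —HB3→ 3^3 —bump→ 4^4 = 256 —(−1)→ 255
255 —HB4→ 3·4^3 + 3·4^2 + 3·4 + 3 —bump→ 3·5^3 + 3·5^2 + 3·5 + 3 = 468 —(−1)→ 467
467 —HB5→ 3·5^3 + 3·5^2 + 3·5 + 2 —bump→ 3·6^3 + 3·6^2 + 3·6 + 2 = 776 —(−1)→ 775
775 —HB6→ 3·6^3 + 3·6^2 + 3·6 + 1 —bump→ 3·7^3 + 3·7^2 + 3·7 + 1 = 1198 —(−1)→ 1197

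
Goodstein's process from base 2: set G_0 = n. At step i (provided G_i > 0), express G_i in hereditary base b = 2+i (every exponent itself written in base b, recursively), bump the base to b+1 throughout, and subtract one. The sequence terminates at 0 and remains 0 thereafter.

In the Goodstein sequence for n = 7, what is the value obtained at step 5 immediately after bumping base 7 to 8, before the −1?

[0] 7 ≡ 2^2 + 2 + 1 (base 2). Lift 3: 31. −1: 30.
[1] 30 ≡ 3^3 + 3 (base 3). Lift 4: 260. −1: 259.
[2] 259 ≡ 4^4 + 3 (base 4). Lift 5: 3128. −1: 3127.
[3] 3127 ≡ 5^5 + 2 (base 5). Lift 6: 46658. −1: 46657.
[4] 46657 ≡ 6^6 + 1 (base 6). Lift 7: 823544. −1: 823543.
[5] 823543 ≡ 7^7 (base 7). Lift 8: 16777216. −1: 16777215.

16777216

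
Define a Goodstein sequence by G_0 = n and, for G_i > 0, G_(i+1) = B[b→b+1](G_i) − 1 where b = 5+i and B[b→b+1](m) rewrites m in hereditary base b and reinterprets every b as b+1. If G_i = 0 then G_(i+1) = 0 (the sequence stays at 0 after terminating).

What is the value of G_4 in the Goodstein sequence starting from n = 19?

step 0: 19 = 3·5 + 4; sub 6 for 5: 3·6 + 4; = 22; G_1 = 22−1 = 21
step 1: 21 = 3·6 + 3; sub 7 for 6: 3·7 + 3; = 24; G_2 = 24−1 = 23
step 2: 23 = 3·7 + 2; sub 8 for 7: 3·8 + 2; = 26; G_3 = 26−1 = 25
step 3: 25 = 3·8 + 1; sub 9 for 8: 3·9 + 1; = 28; G_4 = 28−1 = 27
step 4: 27 = 3·9; sub 10 for 9: 3·10; = 30; G_5 = 30−1 = 29

27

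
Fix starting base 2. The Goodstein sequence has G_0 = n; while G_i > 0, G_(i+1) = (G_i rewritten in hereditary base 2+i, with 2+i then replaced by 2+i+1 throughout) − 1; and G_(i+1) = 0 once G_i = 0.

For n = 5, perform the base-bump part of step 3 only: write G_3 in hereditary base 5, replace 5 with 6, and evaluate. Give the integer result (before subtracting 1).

(0) 5|_2 = 2^2 + 1 ↦ 3^3 + 1|_3 = 28 ⇒ 27
(1) 27|_3 = 3^3 ↦ 4^4|_4 = 256 ⇒ 255
(2) 255|_4 = 3·4^3 + 3·4^2 + 3·4 + 3 ↦ 3·5^3 + 3·5^2 + 3·5 + 3|_5 = 468 ⇒ 467

776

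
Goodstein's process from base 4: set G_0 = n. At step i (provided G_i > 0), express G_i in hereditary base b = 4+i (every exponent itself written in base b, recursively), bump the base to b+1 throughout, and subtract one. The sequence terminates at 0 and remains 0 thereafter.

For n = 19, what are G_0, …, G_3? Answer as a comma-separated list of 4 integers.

[0] 19 ≡ 4^2 + 3 (base 4). Lift 5: 28. −1: 27.
[1] 27 ≡ 5^2 + 2 (base 5). Lift 6: 38. −1: 37.
[2] 37 ≡ 6^2 + 1 (base 6). Lift 7: 50. −1: 49.

19, 27, 37, 49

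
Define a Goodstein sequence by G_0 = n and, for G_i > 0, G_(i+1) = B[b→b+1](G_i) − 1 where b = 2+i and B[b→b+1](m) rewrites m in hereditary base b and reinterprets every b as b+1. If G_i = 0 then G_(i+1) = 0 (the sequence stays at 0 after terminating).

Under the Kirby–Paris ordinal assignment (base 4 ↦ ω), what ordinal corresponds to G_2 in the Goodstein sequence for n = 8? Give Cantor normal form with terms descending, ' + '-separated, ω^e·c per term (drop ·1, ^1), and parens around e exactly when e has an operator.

ω^ω·2 + ω^2·2 + ω·2 + 1

(0) 8|_2 = 2^(2 + 1) ↦ 3^(3 + 1)|_3 = 81 ⇒ 80
(1) 80|_3 = 2·3^3 + 2·3^2 + 2·3 + 2 ↦ 2·4^4 + 2·4^2 + 2·4 + 2|_4 = 554 ⇒ 553
(2) 553|_4 = 2·4^4 + 2·4^2 + 2·4 + 1 ↦ 2·5^5 + 2·5^2 + 2·5 + 1|_5 = 6311 ⇒ 6310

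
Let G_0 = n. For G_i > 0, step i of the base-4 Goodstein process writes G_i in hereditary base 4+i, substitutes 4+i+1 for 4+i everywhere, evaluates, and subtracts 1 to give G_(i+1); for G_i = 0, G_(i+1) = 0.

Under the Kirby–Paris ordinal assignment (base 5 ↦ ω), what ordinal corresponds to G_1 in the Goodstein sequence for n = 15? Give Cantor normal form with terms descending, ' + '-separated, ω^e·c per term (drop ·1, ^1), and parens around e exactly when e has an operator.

ω·3 + 2

G_0 = 15. HB_4(15) = 3·4 + 3. Bump = 18. G_1 = 17.
G_1 = 17. HB_5(17) = 3·5 + 2. Bump = 20. G_2 = 19.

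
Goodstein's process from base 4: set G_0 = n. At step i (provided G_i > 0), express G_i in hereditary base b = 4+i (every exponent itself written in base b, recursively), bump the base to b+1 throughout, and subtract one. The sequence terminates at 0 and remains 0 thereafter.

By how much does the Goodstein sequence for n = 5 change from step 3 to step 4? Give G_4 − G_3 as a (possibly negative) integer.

-1

5 —HB4→ 4 + 1 —bump→ 5 + 1 = 6 —(−1)→ 5
5 —HB5→ 5 —bump→ 6 = 6 —(−1)→ 5
5 —HB6→ 5 —bump→ 5 = 5 —(−1)→ 4
4 —HB7→ 4 —bump→ 4 = 4 —(−1)→ 3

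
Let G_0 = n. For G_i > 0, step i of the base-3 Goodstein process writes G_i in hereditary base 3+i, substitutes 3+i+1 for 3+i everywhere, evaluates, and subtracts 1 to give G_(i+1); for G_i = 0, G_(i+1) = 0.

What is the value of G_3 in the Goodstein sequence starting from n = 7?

9

(0) 7|_3 = 2·3 + 1 ↦ 2·4 + 1|_4 = 9 ⇒ 8
(1) 8|_4 = 2·4 ↦ 2·5|_5 = 10 ⇒ 9
(2) 9|_5 = 5 + 4 ↦ 6 + 4|_6 = 10 ⇒ 9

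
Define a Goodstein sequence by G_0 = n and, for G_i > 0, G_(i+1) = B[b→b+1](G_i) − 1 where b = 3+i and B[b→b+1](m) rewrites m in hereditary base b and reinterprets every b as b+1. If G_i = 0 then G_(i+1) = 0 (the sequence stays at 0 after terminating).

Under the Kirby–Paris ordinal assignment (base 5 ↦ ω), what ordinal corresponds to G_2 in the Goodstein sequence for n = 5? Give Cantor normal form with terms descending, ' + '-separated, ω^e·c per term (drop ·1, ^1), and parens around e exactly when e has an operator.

ω

(0) 5|_3 = 3 + 2 ↦ 4 + 2|_4 = 6 ⇒ 5
(1) 5|_4 = 4 + 1 ↦ 5 + 1|_5 = 6 ⇒ 5
(2) 5|_5 = 5 ↦ 6|_6 = 6 ⇒ 5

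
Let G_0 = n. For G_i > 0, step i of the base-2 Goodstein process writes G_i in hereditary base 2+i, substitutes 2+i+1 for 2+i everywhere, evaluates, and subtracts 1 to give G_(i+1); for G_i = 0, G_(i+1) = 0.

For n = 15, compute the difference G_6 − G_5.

G_0 = 15. HB_2(15) = 2^(2 + 1) + 2^2 + 2 + 1. Bump = 112. G_1 = 111.
G_1 = 111. HB_3(111) = 3^(3 + 1) + 3^3 + 3. Bump = 1284. G_2 = 1283.
G_2 = 1283. HB_4(1283) = 4^(4 + 1) + 4^4 + 3. Bump = 18753. G_3 = 18752.
G_3 = 18752. HB_5(18752) = 5^(5 + 1) + 5^5 + 2. Bump = 326594. G_4 = 326593.
G_4 = 326593. HB_6(326593) = 6^(6 + 1) + 6^6 + 1. Bump = 6588345. G_5 = 6588344.
G_5 = 6588344. HB_7(6588344) = 7^(7 + 1) + 7^7. Bump = 150994944. G_6 = 150994943.

144406599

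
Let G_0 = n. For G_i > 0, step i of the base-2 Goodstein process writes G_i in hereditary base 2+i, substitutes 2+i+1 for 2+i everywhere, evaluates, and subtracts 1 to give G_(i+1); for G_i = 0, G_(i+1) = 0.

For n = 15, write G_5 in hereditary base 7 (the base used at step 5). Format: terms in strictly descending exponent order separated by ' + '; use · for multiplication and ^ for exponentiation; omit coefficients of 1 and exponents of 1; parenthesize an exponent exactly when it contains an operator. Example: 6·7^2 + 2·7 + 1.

G_0=15  [base 2] 2^(2 + 1) + 2^2 + 2 + 1  →[2↦3]→  3^(3 + 1) + 3^3 + 3 + 1 = 112  −1 ⇒ G_1=111
G_1=111  [base 3] 3^(3 + 1) + 3^3 + 3  →[3↦4]→  4^(4 + 1) + 4^4 + 4 = 1284  −1 ⇒ G_2=1283
G_2=1283  [base 4] 4^(4 + 1) + 4^4 + 3  →[4↦5]→  5^(5 + 1) + 5^5 + 3 = 18753  −1 ⇒ G_3=18752
G_3=18752  [base 5] 5^(5 + 1) + 5^5 + 2  →[5↦6]→  6^(6 + 1) + 6^6 + 2 = 326594  −1 ⇒ G_4=326593
G_4=326593  [base 6] 6^(6 + 1) + 6^6 + 1  →[6↦7]→  7^(7 + 1) + 7^7 + 1 = 6588345  −1 ⇒ G_5=6588344
G_5=6588344  [base 7] 7^(7 + 1) + 7^7  →[7↦8]→  8^(8 + 1) + 8^8 = 150994944  −1 ⇒ G_6=150994943

7^(7 + 1) + 7^7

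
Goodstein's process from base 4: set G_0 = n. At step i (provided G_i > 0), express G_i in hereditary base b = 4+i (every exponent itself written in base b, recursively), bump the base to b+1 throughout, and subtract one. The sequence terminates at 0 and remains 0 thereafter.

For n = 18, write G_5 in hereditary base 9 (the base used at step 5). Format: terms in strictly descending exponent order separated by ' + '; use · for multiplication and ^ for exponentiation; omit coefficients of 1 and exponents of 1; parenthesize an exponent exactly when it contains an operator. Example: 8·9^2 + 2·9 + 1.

6·9 + 4

G_0 = 18. HB_4(18) = 4^2 + 2. Bump = 27. G_1 = 26.
G_1 = 26. HB_5(26) = 5^2 + 1. Bump = 37. G_2 = 36.
G_2 = 36. HB_6(36) = 6^2. Bump = 49. G_3 = 48.
G_3 = 48. HB_7(48) = 6·7 + 6. Bump = 54. G_4 = 53.
G_4 = 53. HB_8(53) = 6·8 + 5. Bump = 59. G_5 = 58.
G_5 = 58. HB_9(58) = 6·9 + 4. Bump = 64. G_6 = 63.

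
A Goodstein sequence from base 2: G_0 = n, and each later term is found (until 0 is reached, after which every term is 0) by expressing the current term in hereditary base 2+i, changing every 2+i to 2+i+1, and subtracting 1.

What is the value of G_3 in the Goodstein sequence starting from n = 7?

3127

G_0=7  [base 2] 2^2 + 2 + 1  →[2↦3]→  3^3 + 3 + 1 = 31  −1 ⇒ G_1=30
G_1=30  [base 3] 3^3 + 3  →[3↦4]→  4^4 + 4 = 260  −1 ⇒ G_2=259
G_2=259  [base 4] 4^4 + 3  →[4↦5]→  5^5 + 3 = 3128  −1 ⇒ G_3=3127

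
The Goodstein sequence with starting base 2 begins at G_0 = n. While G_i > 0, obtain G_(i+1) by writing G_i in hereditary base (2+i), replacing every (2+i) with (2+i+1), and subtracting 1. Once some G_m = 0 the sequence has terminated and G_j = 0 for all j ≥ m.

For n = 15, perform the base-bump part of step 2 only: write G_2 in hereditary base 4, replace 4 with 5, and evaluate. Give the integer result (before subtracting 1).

18753

15 —HB2→ 2^(2 + 1) + 2^2 + 2 + 1 —bump→ 3^(3 + 1) + 3^3 + 3 + 1 = 112 —(−1)→ 111
111 —HB3→ 3^(3 + 1) + 3^3 + 3 —bump→ 4^(4 + 1) + 4^4 + 4 = 1284 —(−1)→ 1283
1283 —HB4→ 4^(4 + 1) + 4^4 + 3 —bump→ 5^(5 + 1) + 5^5 + 3 = 18753 —(−1)→ 18752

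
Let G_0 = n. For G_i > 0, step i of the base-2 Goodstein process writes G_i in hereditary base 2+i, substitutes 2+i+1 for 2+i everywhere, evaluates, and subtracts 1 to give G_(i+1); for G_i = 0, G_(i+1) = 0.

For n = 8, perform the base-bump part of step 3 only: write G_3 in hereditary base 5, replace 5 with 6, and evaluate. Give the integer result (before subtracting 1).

8 —HB2→ 2^(2 + 1) —bump→ 3^(3 + 1) = 81 —(−1)→ 80
80 —HB3→ 2·3^3 + 2·3^2 + 2·3 + 2 —bump→ 2·4^4 + 2·4^2 + 2·4 + 2 = 554 —(−1)→ 553
553 —HB4→ 2·4^4 + 2·4^2 + 2·4 + 1 —bump→ 2·5^5 + 2·5^2 + 2·5 + 1 = 6311 —(−1)→ 6310

93396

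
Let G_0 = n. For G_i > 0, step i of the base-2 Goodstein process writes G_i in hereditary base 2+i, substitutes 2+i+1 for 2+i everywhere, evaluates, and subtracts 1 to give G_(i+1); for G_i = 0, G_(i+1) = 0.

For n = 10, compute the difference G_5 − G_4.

10 —HB2→ 2^(2 + 1) + 2 —bump→ 3^(3 + 1) + 3 = 84 —(−1)→ 83
83 —HB3→ 3^(3 + 1) + 2 —bump→ 4^(4 + 1) + 2 = 1026 —(−1)→ 1025
1025 —HB4→ 4^(4 + 1) + 1 —bump→ 5^(5 + 1) + 1 = 15626 —(−1)→ 15625
15625 —HB5→ 5^(5 + 1) —bump→ 6^(6 + 1) = 279936 —(−1)→ 279935
279935 —HB6→ 5·6^6 + 5·6^5 + 5·6^4 + 5·6^3 + 5·6^2 + 5·6 + 5 —bump→ 5·7^7 + 5·7^5 + 5·7^4 + 5·7^3 + 5·7^2 + 5·7 + 5 = 4215755 —(−1)→ 4215754

3935819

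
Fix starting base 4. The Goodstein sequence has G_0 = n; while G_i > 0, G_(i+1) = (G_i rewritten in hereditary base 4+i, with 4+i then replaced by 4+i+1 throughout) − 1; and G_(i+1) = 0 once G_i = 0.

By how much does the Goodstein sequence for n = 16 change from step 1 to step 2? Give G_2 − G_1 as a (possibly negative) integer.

3

16 —HB4→ 4^2 —bump→ 5^2 = 25 —(−1)→ 24
24 —HB5→ 4·5 + 4 —bump→ 4·6 + 4 = 28 —(−1)→ 27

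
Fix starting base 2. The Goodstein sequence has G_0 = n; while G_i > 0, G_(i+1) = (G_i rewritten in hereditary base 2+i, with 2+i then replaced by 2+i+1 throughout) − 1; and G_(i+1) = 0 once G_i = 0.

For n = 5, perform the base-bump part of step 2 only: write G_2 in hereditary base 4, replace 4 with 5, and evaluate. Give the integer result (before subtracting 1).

468

G_0=5  [base 2] 2^2 + 1  →[2↦3]→  3^3 + 1 = 28  −1 ⇒ G_1=27
G_1=27  [base 3] 3^3  →[3↦4]→  4^4 = 256  −1 ⇒ G_2=255
G_2=255  [base 4] 3·4^3 + 3·4^2 + 3·4 + 3  →[4↦5]→  3·5^3 + 3·5^2 + 3·5 + 3 = 468  −1 ⇒ G_3=467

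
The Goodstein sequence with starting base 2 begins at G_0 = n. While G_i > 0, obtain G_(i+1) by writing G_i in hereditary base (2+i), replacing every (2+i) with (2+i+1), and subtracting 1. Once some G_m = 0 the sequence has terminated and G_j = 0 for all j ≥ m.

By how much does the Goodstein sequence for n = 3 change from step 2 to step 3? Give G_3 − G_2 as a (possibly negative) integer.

-1

step 0: 3 = 2 + 1; sub 3 for 2: 3 + 1; = 4; G_1 = 4−1 = 3
step 1: 3 = 3; sub 4 for 3: 4; = 4; G_2 = 4−1 = 3
step 2: 3 = 3; sub 5 for 4: 3; = 3; G_3 = 3−1 = 2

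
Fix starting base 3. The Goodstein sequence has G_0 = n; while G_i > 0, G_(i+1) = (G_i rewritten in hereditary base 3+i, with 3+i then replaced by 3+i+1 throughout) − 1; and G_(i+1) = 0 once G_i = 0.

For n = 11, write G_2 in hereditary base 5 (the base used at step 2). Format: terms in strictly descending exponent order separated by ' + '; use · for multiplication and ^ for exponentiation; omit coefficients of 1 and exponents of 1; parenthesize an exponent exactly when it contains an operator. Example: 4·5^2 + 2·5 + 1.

5^2

step 0: 11 = 3^2 + 2; sub 4 for 3: 4^2 + 2; = 18; G_1 = 18−1 = 17
step 1: 17 = 4^2 + 1; sub 5 for 4: 5^2 + 1; = 26; G_2 = 26−1 = 25
step 2: 25 = 5^2; sub 6 for 5: 6^2; = 36; G_3 = 36−1 = 35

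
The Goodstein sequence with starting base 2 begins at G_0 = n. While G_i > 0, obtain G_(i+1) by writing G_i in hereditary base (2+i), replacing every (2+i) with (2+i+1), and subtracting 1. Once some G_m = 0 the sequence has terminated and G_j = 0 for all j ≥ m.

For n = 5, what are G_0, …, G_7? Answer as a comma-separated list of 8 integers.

5, 27, 255, 467, 775, 1197, 1751, 2454

(0) 5|_2 = 2^2 + 1 ↦ 3^3 + 1|_3 = 28 ⇒ 27
(1) 27|_3 = 3^3 ↦ 4^4|_4 = 256 ⇒ 255
(2) 255|_4 = 3·4^3 + 3·4^2 + 3·4 + 3 ↦ 3·5^3 + 3·5^2 + 3·5 + 3|_5 = 468 ⇒ 467
(3) 467|_5 = 3·5^3 + 3·5^2 + 3·5 + 2 ↦ 3·6^3 + 3·6^2 + 3·6 + 2|_6 = 776 ⇒ 775
(4) 775|_6 = 3·6^3 + 3·6^2 + 3·6 + 1 ↦ 3·7^3 + 3·7^2 + 3·7 + 1|_7 = 1198 ⇒ 1197
(5) 1197|_7 = 3·7^3 + 3·7^2 + 3·7 ↦ 3·8^3 + 3·8^2 + 3·8|_8 = 1752 ⇒ 1751
(6) 1751|_8 = 3·8^3 + 3·8^2 + 2·8 + 7 ↦ 3·9^3 + 3·9^2 + 2·9 + 7|_9 = 2455 ⇒ 2454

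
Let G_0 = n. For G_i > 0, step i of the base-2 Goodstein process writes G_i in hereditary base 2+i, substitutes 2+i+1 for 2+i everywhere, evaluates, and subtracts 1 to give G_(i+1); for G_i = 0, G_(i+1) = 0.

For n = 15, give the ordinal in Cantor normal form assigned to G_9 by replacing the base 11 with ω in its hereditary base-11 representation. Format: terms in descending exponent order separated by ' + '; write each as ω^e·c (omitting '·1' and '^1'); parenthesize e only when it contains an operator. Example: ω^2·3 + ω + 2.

ω^(ω + 1) + ω^7·7 + ω^6·7 + ω^5·7 + ω^4·7 + ω^3·7 + ω^2·7 + ω·7 + 4

i=0: 15 = 2^(2 + 1) + 2^2 + 2 + 1 (b=2); 2→3: 3^(3 + 1) + 3^3 + 3 + 1 = 112; 112−1 = 111
i=1: 111 = 3^(3 + 1) + 3^3 + 3 (b=3); 3→4: 4^(4 + 1) + 4^4 + 4 = 1284; 1284−1 = 1283
i=2: 1283 = 4^(4 + 1) + 4^4 + 3 (b=4); 4→5: 5^(5 + 1) + 5^5 + 3 = 18753; 18753−1 = 18752
i=3: 18752 = 5^(5 + 1) + 5^5 + 2 (b=5); 5→6: 6^(6 + 1) + 6^6 + 2 = 326594; 326594−1 = 326593
i=4: 326593 = 6^(6 + 1) + 6^6 + 1 (b=6); 6→7: 7^(7 + 1) + 7^7 + 1 = 6588345; 6588345−1 = 6588344
i=5: 6588344 = 7^(7 + 1) + 7^7 (b=7); 7→8: 8^(8 + 1) + 8^8 = 150994944; 150994944−1 = 150994943
i=6: 150994943 = 8^(8 + 1) + 7·8^7 + 7·8^6 + 7·8^5 + 7·8^4 + 7·8^3 + 7·8^2 + 7·8 + 7 (b=8); 8→9: 9^(9 + 1) + 7·9^7 + 7·9^6 + 7·9^5 + 7·9^4 + 7·9^3 + 7·9^2 + 7·9 + 7 = 3524450281; 3524450281−1 = 3524450280
i=7: 3524450280 = 9^(9 + 1) + 7·9^7 + 7·9^6 + 7·9^5 + 7·9^4 + 7·9^3 + 7·9^2 + 7·9 + 6 (b=9); 9→10: 10^(10 + 1) + 7·10^7 + 7·10^6 + 7·10^5 + 7·10^4 + 7·10^3 + 7·10^2 + 7·10 + 6 = 100077777776; 100077777776−1 = 100077777775
i=8: 100077777775 = 10^(10 + 1) + 7·10^7 + 7·10^6 + 7·10^5 + 7·10^4 + 7·10^3 + 7·10^2 + 7·10 + 5 (b=10); 10→11: 11^(11 + 1) + 7·11^7 + 7·11^6 + 7·11^5 + 7·11^4 + 7·11^3 + 7·11^2 + 7·11 + 5 = 3138578427935; 3138578427935−1 = 3138578427934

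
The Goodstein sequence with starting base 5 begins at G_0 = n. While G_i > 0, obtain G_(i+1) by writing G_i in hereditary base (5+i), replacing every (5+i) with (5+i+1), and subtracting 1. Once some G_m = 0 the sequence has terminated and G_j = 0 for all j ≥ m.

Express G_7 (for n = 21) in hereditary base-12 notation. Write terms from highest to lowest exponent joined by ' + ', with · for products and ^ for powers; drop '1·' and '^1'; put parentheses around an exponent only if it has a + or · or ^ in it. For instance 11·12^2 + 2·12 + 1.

i=0: 21 = 4·5 + 1 (b=5); 5→6: 4·6 + 1 = 25; 25−1 = 24
i=1: 24 = 4·6 (b=6); 6→7: 4·7 = 28; 28−1 = 27
i=2: 27 = 3·7 + 6 (b=7); 7→8: 3·8 + 6 = 30; 30−1 = 29
i=3: 29 = 3·8 + 5 (b=8); 8→9: 3·9 + 5 = 32; 32−1 = 31
i=4: 31 = 3·9 + 4 (b=9); 9→10: 3·10 + 4 = 34; 34−1 = 33
i=5: 33 = 3·10 + 3 (b=10); 10→11: 3·11 + 3 = 36; 36−1 = 35
i=6: 35 = 3·11 + 2 (b=11); 11→12: 3·12 + 2 = 38; 38−1 = 37

3·12 + 1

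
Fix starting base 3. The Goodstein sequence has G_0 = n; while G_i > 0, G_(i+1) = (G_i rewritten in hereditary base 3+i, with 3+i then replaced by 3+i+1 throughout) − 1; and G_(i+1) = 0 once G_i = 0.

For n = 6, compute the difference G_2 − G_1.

0

G_0=6  [base 3] 2·3  →[3↦4]→  2·4 = 8  −1 ⇒ G_1=7
G_1=7  [base 4] 4 + 3  →[4↦5]→  5 + 3 = 8  −1 ⇒ G_2=7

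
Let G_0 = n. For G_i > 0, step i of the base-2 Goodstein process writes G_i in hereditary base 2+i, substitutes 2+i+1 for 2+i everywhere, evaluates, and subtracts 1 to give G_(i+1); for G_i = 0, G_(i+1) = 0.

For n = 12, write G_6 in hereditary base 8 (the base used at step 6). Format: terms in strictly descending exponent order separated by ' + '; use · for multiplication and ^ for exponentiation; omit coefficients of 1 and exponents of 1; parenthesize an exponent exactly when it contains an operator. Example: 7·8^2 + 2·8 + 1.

base 2: 12 = 2^(2 + 1) + 2^2; at 3: 3^(3 + 1) + 3^3 = 108; next = 107
base 3: 107 = 3^(3 + 1) + 2·3^2 + 2·3 + 2; at 4: 4^(4 + 1) + 2·4^2 + 2·4 + 2 = 1066; next = 1065
base 4: 1065 = 4^(4 + 1) + 2·4^2 + 2·4 + 1; at 5: 5^(5 + 1) + 2·5^2 + 2·5 + 1 = 15686; next = 15685
base 5: 15685 = 5^(5 + 1) + 2·5^2 + 2·5; at 6: 6^(6 + 1) + 2·6^2 + 2·6 = 280020; next = 280019
base 6: 280019 = 6^(6 + 1) + 2·6^2 + 6 + 5; at 7: 7^(7 + 1) + 2·7^2 + 7 + 5 = 5764911; next = 5764910
base 7: 5764910 = 7^(7 + 1) + 2·7^2 + 7 + 4; at 8: 8^(8 + 1) + 2·8^2 + 8 + 4 = 134217868; next = 134217867
base 8: 134217867 = 8^(8 + 1) + 2·8^2 + 8 + 3; at 9: 9^(9 + 1) + 2·9^2 + 9 + 3 = 3486784575; next = 3486784574

8^(8 + 1) + 2·8^2 + 8 + 3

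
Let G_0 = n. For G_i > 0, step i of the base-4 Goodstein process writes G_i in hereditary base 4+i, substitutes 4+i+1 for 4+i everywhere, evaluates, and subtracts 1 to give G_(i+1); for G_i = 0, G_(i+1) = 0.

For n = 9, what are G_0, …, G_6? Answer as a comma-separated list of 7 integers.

step 0: 9 = 2·4 + 1; sub 5 for 4: 2·5 + 1; = 11; G_1 = 11−1 = 10
step 1: 10 = 2·5; sub 6 for 5: 2·6; = 12; G_2 = 12−1 = 11
step 2: 11 = 6 + 5; sub 7 for 6: 7 + 5; = 12; G_3 = 12−1 = 11
step 3: 11 = 7 + 4; sub 8 for 7: 8 + 4; = 12; G_4 = 12−1 = 11
step 4: 11 = 8 + 3; sub 9 for 8: 9 + 3; = 12; G_5 = 12−1 = 11
step 5: 11 = 9 + 2; sub 10 for 9: 10 + 2; = 12; G_6 = 12−1 = 11

9, 10, 11, 11, 11, 11, 11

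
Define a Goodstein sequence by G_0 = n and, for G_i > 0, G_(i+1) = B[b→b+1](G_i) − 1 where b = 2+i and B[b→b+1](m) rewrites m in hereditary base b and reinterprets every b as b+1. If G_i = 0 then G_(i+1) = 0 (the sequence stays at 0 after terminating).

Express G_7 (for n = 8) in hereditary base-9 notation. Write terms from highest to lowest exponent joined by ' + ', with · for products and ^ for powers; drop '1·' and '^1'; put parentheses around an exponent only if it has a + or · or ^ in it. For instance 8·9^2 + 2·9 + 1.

2·9^9 + 2·9^2 + 9 + 2

[0] 8 ≡ 2^(2 + 1) (base 2). Lift 3: 81. −1: 80.
[1] 80 ≡ 2·3^3 + 2·3^2 + 2·3 + 2 (base 3). Lift 4: 554. −1: 553.
[2] 553 ≡ 2·4^4 + 2·4^2 + 2·4 + 1 (base 4). Lift 5: 6311. −1: 6310.
[3] 6310 ≡ 2·5^5 + 2·5^2 + 2·5 (base 5). Lift 6: 93396. −1: 93395.
[4] 93395 ≡ 2·6^6 + 2·6^2 + 6 + 5 (base 6). Lift 7: 1647196. −1: 1647195.
[5] 1647195 ≡ 2·7^7 + 2·7^2 + 7 + 4 (base 7). Lift 8: 33554572. −1: 33554571.
[6] 33554571 ≡ 2·8^8 + 2·8^2 + 8 + 3 (base 8). Lift 9: 774841152. −1: 774841151.
[7] 774841151 ≡ 2·9^9 + 2·9^2 + 9 + 2 (base 9). Lift 10: 20000000212. −1: 20000000211.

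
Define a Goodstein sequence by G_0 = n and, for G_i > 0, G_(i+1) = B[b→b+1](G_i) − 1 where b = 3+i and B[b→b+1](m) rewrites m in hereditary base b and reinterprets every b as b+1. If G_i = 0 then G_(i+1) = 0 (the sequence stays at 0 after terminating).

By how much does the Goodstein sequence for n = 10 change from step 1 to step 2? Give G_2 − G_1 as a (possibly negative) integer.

8

i=0: 10 = 3^2 + 1 (b=3); 3→4: 4^2 + 1 = 17; 17−1 = 16
i=1: 16 = 4^2 (b=4); 4→5: 5^2 = 25; 25−1 = 24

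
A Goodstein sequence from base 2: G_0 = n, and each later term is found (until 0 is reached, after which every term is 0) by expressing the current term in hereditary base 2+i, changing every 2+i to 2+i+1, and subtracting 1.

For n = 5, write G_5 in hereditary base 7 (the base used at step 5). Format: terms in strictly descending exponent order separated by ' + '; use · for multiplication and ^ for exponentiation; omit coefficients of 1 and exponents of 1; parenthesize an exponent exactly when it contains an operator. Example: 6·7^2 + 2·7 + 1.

G_0=5  [base 2] 2^2 + 1  →[2↦3]→  3^3 + 1 = 28  −1 ⇒ G_1=27
G_1=27  [base 3] 3^3  →[3↦4]→  4^4 = 256  −1 ⇒ G_2=255
G_2=255  [base 4] 3·4^3 + 3·4^2 + 3·4 + 3  →[4↦5]→  3·5^3 + 3·5^2 + 3·5 + 3 = 468  −1 ⇒ G_3=467
G_3=467  [base 5] 3·5^3 + 3·5^2 + 3·5 + 2  →[5↦6]→  3·6^3 + 3·6^2 + 3·6 + 2 = 776  −1 ⇒ G_4=775
G_4=775  [base 6] 3·6^3 + 3·6^2 + 3·6 + 1  →[6↦7]→  3·7^3 + 3·7^2 + 3·7 + 1 = 1198  −1 ⇒ G_5=1197
G_5=1197  [base 7] 3·7^3 + 3·7^2 + 3·7  →[7↦8]→  3·8^3 + 3·8^2 + 3·8 = 1752  −1 ⇒ G_6=1751

3·7^3 + 3·7^2 + 3·7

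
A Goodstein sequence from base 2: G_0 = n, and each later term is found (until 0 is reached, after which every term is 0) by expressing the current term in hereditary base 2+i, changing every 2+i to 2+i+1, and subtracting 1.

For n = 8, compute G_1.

G_0 = 8. HB_2(8) = 2^(2 + 1). Bump = 81. G_1 = 80.
G_1 = 80. HB_3(80) = 2·3^3 + 2·3^2 + 2·3 + 2. Bump = 554. G_2 = 553.

80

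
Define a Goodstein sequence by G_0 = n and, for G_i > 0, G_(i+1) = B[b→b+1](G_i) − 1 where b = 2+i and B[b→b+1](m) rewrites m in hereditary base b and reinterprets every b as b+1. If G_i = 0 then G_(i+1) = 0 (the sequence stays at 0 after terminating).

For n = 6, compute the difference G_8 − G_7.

223404

base 2: 6 = 2^2 + 2; at 3: 3^3 + 3 = 30; next = 29
base 3: 29 = 3^3 + 2; at 4: 4^4 + 2 = 258; next = 257
base 4: 257 = 4^4 + 1; at 5: 5^5 + 1 = 3126; next = 3125
base 5: 3125 = 5^5; at 6: 6^6 = 46656; next = 46655
base 6: 46655 = 5·6^5 + 5·6^4 + 5·6^3 + 5·6^2 + 5·6 + 5; at 7: 5·7^5 + 5·7^4 + 5·7^3 + 5·7^2 + 5·7 + 5 = 98040; next = 98039
base 7: 98039 = 5·7^5 + 5·7^4 + 5·7^3 + 5·7^2 + 5·7 + 4; at 8: 5·8^5 + 5·8^4 + 5·8^3 + 5·8^2 + 5·8 + 4 = 187244; next = 187243
base 8: 187243 = 5·8^5 + 5·8^4 + 5·8^3 + 5·8^2 + 5·8 + 3; at 9: 5·9^5 + 5·9^4 + 5·9^3 + 5·9^2 + 5·9 + 3 = 332148; next = 332147
base 9: 332147 = 5·9^5 + 5·9^4 + 5·9^3 + 5·9^2 + 5·9 + 2; at 10: 5·10^5 + 5·10^4 + 5·10^3 + 5·10^2 + 5·10 + 2 = 555552; next = 555551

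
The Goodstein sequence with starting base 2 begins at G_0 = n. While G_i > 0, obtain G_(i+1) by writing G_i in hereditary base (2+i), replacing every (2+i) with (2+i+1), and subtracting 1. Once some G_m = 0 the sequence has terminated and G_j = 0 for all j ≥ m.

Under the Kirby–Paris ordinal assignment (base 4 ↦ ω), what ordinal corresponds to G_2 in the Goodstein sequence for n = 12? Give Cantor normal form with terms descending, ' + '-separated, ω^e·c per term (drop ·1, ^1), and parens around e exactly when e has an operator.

(0) 12|_2 = 2^(2 + 1) + 2^2 ↦ 3^(3 + 1) + 3^3|_3 = 108 ⇒ 107
(1) 107|_3 = 3^(3 + 1) + 2·3^2 + 2·3 + 2 ↦ 4^(4 + 1) + 2·4^2 + 2·4 + 2|_4 = 1066 ⇒ 1065

ω^(ω + 1) + ω^2·2 + ω·2 + 1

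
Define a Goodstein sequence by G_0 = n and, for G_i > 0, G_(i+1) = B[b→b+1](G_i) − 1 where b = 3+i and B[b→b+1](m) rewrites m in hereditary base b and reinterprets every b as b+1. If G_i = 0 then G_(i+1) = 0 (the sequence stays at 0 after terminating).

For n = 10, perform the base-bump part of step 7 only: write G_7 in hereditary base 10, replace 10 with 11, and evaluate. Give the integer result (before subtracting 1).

42

G_0=10  [base 3] 3^2 + 1  →[3↦4]→  4^2 + 1 = 17  −1 ⇒ G_1=16
G_1=16  [base 4] 4^2  →[4↦5]→  5^2 = 25  −1 ⇒ G_2=24
G_2=24  [base 5] 4·5 + 4  →[5↦6]→  4·6 + 4 = 28  −1 ⇒ G_3=27
G_3=27  [base 6] 4·6 + 3  →[6↦7]→  4·7 + 3 = 31  −1 ⇒ G_4=30
G_4=30  [base 7] 4·7 + 2  →[7↦8]→  4·8 + 2 = 34  −1 ⇒ G_5=33
G_5=33  [base 8] 4·8 + 1  →[8↦9]→  4·9 + 1 = 37  −1 ⇒ G_6=36
G_6=36  [base 9] 4·9  →[9↦10]→  4·10 = 40  −1 ⇒ G_7=39
G_7=39  [base 10] 3·10 + 9  →[10↦11]→  3·11 + 9 = 42  −1 ⇒ G_8=41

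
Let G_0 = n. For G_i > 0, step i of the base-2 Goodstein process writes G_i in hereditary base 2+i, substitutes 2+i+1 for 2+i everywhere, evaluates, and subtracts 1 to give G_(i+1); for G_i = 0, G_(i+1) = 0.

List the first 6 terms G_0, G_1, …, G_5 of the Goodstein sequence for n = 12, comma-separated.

[0] 12 ≡ 2^(2 + 1) + 2^2 (base 2). Lift 3: 108. −1: 107.
[1] 107 ≡ 3^(3 + 1) + 2·3^2 + 2·3 + 2 (base 3). Lift 4: 1066. −1: 1065.
[2] 1065 ≡ 4^(4 + 1) + 2·4^2 + 2·4 + 1 (base 4). Lift 5: 15686. −1: 15685.
[3] 15685 ≡ 5^(5 + 1) + 2·5^2 + 2·5 (base 5). Lift 6: 280020. −1: 280019.
[4] 280019 ≡ 6^(6 + 1) + 2·6^2 + 6 + 5 (base 6). Lift 7: 5764911. −1: 5764910.

12, 107, 1065, 15685, 280019, 5764910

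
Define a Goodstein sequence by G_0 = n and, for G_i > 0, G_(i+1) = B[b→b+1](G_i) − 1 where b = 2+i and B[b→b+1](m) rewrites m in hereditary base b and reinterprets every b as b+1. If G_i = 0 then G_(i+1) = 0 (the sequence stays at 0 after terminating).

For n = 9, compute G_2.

base 2: 9 = 2^(2 + 1) + 1; at 3: 3^(3 + 1) + 1 = 82; next = 81
base 3: 81 = 3^(3 + 1); at 4: 4^(4 + 1) = 1024; next = 1023
base 4: 1023 = 3·4^4 + 3·4^3 + 3·4^2 + 3·4 + 3; at 5: 3·5^5 + 3·5^3 + 3·5^2 + 3·5 + 3 = 9843; next = 9842

1023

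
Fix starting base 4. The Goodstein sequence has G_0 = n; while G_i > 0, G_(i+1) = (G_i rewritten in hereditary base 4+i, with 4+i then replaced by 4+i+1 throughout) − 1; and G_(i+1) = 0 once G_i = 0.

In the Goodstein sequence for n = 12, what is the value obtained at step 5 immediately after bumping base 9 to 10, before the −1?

[0] 12 ≡ 3·4 (base 4). Lift 5: 15. −1: 14.
[1] 14 ≡ 2·5 + 4 (base 5). Lift 6: 16. −1: 15.
[2] 15 ≡ 2·6 + 3 (base 6). Lift 7: 17. −1: 16.
[3] 16 ≡ 2·7 + 2 (base 7). Lift 8: 18. −1: 17.
[4] 17 ≡ 2·8 + 1 (base 8). Lift 9: 19. −1: 18.

20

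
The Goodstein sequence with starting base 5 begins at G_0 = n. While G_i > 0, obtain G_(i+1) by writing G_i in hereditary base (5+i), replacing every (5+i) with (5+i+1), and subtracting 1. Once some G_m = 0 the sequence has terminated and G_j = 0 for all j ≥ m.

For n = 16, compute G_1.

18

i=0: 16 = 3·5 + 1 (b=5); 5→6: 3·6 + 1 = 19; 19−1 = 18
i=1: 18 = 3·6 (b=6); 6→7: 3·7 = 21; 21−1 = 20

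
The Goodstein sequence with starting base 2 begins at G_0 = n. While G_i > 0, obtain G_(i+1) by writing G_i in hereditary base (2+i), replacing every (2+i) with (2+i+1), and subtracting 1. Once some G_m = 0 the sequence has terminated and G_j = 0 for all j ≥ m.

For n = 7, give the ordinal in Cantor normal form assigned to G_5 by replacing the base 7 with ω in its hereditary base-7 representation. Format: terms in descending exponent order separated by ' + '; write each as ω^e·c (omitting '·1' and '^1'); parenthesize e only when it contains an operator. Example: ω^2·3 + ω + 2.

step 0: 7 = 2^2 + 2 + 1; sub 3 for 2: 3^3 + 3 + 1; = 31; G_1 = 31−1 = 30
step 1: 30 = 3^3 + 3; sub 4 for 3: 4^4 + 4; = 260; G_2 = 260−1 = 259
step 2: 259 = 4^4 + 3; sub 5 for 4: 5^5 + 3; = 3128; G_3 = 3128−1 = 3127
step 3: 3127 = 5^5 + 2; sub 6 for 5: 6^6 + 2; = 46658; G_4 = 46658−1 = 46657
step 4: 46657 = 6^6 + 1; sub 7 for 6: 7^7 + 1; = 823544; G_5 = 823544−1 = 823543

ω^ω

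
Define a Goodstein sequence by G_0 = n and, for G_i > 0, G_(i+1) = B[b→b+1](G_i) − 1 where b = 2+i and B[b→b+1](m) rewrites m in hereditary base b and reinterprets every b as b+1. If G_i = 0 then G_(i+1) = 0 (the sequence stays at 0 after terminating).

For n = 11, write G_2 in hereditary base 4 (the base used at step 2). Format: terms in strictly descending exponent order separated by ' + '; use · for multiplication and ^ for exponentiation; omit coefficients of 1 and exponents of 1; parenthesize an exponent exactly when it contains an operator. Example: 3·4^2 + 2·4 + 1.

4^(4 + 1) + 3

[0] 11 ≡ 2^(2 + 1) + 2 + 1 (base 2). Lift 3: 85. −1: 84.
[1] 84 ≡ 3^(3 + 1) + 3 (base 3). Lift 4: 1028. −1: 1027.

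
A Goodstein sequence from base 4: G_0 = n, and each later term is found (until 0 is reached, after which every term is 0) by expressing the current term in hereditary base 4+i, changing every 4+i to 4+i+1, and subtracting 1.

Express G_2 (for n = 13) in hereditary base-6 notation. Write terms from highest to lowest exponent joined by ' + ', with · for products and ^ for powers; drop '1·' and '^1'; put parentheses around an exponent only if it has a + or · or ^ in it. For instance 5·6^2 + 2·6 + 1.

(0) 13|_4 = 3·4 + 1 ↦ 3·5 + 1|_5 = 16 ⇒ 15
(1) 15|_5 = 3·5 ↦ 3·6|_6 = 18 ⇒ 17

2·6 + 5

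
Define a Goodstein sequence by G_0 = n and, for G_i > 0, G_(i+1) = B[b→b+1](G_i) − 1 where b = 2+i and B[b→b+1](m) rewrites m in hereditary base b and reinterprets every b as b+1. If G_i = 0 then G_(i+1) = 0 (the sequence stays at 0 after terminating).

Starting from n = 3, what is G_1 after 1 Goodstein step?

3

base 2: 3 = 2 + 1; at 3: 3 + 1 = 4; next = 3
base 3: 3 = 3; at 4: 4 = 4; next = 3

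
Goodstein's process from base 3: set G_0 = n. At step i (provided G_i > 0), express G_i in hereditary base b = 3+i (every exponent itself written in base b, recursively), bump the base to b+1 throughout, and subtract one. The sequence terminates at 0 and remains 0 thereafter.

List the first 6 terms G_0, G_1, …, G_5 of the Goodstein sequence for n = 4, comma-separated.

4, 4, 4, 3, 2, 1

[0] 4 ≡ 3 + 1 (base 3). Lift 4: 5. −1: 4.
[1] 4 ≡ 4 (base 4). Lift 5: 5. −1: 4.
[2] 4 ≡ 4 (base 5). Lift 6: 4. −1: 3.
[3] 3 ≡ 3 (base 6). Lift 7: 3. −1: 2.
[4] 2 ≡ 2 (base 7). Lift 8: 2. −1: 1.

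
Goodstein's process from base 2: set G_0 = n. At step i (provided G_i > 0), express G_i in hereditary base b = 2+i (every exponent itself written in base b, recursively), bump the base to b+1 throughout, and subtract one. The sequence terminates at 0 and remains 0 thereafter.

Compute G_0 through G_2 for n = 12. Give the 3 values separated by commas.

12, 107, 1065

12 —HB2→ 2^(2 + 1) + 2^2 —bump→ 3^(3 + 1) + 3^3 = 108 —(−1)→ 107
107 —HB3→ 3^(3 + 1) + 2·3^2 + 2·3 + 2 —bump→ 4^(4 + 1) + 2·4^2 + 2·4 + 2 = 1066 —(−1)→ 1065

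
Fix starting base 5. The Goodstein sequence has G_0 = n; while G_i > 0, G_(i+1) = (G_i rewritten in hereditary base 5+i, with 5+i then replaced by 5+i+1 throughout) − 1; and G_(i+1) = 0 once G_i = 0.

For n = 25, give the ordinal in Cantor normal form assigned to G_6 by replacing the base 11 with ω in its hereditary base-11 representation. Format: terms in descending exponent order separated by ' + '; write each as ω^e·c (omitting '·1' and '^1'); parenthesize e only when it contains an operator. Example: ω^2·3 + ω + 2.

ω·5

(0) 25|_5 = 5^2 ↦ 6^2|_6 = 36 ⇒ 35
(1) 35|_6 = 5·6 + 5 ↦ 5·7 + 5|_7 = 40 ⇒ 39
(2) 39|_7 = 5·7 + 4 ↦ 5·8 + 4|_8 = 44 ⇒ 43
(3) 43|_8 = 5·8 + 3 ↦ 5·9 + 3|_9 = 48 ⇒ 47
(4) 47|_9 = 5·9 + 2 ↦ 5·10 + 2|_10 = 52 ⇒ 51
(5) 51|_10 = 5·10 + 1 ↦ 5·11 + 1|_11 = 56 ⇒ 55
(6) 55|_11 = 5·11 ↦ 5·12|_12 = 60 ⇒ 59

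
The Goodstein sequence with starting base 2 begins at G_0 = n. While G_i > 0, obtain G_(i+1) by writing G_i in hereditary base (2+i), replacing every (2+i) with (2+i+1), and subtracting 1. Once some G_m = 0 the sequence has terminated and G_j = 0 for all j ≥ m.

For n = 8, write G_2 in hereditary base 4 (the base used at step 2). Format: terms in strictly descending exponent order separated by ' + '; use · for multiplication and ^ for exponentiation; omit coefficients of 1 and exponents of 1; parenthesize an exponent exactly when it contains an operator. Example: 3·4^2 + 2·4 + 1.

i=0: 8 = 2^(2 + 1) (b=2); 2→3: 3^(3 + 1) = 81; 81−1 = 80
i=1: 80 = 2·3^3 + 2·3^2 + 2·3 + 2 (b=3); 3→4: 2·4^4 + 2·4^2 + 2·4 + 2 = 554; 554−1 = 553

2·4^4 + 2·4^2 + 2·4 + 1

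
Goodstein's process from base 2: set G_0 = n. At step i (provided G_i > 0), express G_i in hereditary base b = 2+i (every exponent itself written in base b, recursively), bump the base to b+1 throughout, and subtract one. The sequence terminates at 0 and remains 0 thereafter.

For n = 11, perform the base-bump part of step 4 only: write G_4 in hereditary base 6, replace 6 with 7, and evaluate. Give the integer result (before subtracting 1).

5764802

i=0: 11 = 2^(2 + 1) + 2 + 1 (b=2); 2→3: 3^(3 + 1) + 3 + 1 = 85; 85−1 = 84
i=1: 84 = 3^(3 + 1) + 3 (b=3); 3→4: 4^(4 + 1) + 4 = 1028; 1028−1 = 1027
i=2: 1027 = 4^(4 + 1) + 3 (b=4); 4→5: 5^(5 + 1) + 3 = 15628; 15628−1 = 15627
i=3: 15627 = 5^(5 + 1) + 2 (b=5); 5→6: 6^(6 + 1) + 2 = 279938; 279938−1 = 279937
i=4: 279937 = 6^(6 + 1) + 1 (b=6); 6→7: 7^(7 + 1) + 1 = 5764802; 5764802−1 = 5764801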